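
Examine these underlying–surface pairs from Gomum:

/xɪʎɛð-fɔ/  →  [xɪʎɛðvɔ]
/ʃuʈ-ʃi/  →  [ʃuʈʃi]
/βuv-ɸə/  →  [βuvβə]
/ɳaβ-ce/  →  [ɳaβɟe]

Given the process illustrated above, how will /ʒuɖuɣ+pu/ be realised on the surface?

[ʒuɖuɣbu]

The data show progressive voicing assimilation: /f/ → [v] after /ð/; /ɸ/ → [β] after /v/; /c/ → [ɟ] after /β/. In each pair only voicing changes, matching the preceding consonant, while place and manner stay constant.
No alternation appears in [ʃuʈʃi]: there the adjacent consonants already agree in voicing (/ʃ/ and /ʈ/ are both voiceless), so this form is consistent with the same rule.
The rule targets /p/ (voiceless bilabial stop), which sits after the trigger /ɣ/ (voiced).
Changing only its voicing to voiced gives [b] — the voiced bilabial stop.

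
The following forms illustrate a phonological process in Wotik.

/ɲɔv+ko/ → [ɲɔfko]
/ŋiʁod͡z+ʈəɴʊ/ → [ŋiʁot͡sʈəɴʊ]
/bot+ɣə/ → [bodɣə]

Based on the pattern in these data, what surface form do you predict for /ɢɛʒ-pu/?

[ɢɛʃpu]

The data show regressive voicing assimilation: /v/ → [f] before /k/; /d͡z/ → [t͡s] before /ʈ/; /t/ → [d] before /ɣ/. In each pair only voicing changes, matching the following consonant, while place and manner stay constant.
The rule targets /ʒ/ (voiced postalveolar fricative), which sits before the trigger /p/ (voiceless).
Changing only its voicing to voiceless gives [ʃ] — the voiceless postalveolar fricative.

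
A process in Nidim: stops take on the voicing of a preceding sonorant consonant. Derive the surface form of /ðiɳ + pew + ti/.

[ðiɳbewdi]

The rule targets /p/ (voiceless bilabial stop), which sits after the trigger /ɳ/ (voiced).
Changing only its voicing to voiced gives [b] — the voiced bilabial stop.
At the second juncture, /t/ likewise becomes [d] adjacent to /w/.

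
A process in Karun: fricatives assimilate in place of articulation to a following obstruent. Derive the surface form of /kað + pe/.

[kaβpe]

/ð/ is a voiced dental fricative. The following trigger /p/ is bilabial, so /ð/ must become bilabial as well.
Changing only its place to bilabial gives [β] — the voiced bilabial fricative.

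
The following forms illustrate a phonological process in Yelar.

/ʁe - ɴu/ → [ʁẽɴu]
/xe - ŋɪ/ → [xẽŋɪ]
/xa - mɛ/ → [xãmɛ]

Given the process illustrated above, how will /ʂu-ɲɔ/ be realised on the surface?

[ʂũɲɔ]

The data show regressive nasality assimilation (vowel nasalisation): /e/ → [ẽ] before /ɴ/; /e/ → [ẽ] before /ŋ/; /a/ → [ã] before /m/ — a vowel is nasalised by an immediately following nasal consonant.
/u/ sits next to the nasal /ɲ/ and is therefore nasalised to [ũ].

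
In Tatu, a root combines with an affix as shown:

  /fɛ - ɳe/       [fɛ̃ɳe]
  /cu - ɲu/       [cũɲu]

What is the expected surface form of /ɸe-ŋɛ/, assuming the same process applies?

[ɸẽŋɛ]

The data show regressive nasality assimilation (vowel nasalisation): /ɛ/ → [ɛ̃] before /ɳ/; /u/ → [ũ] before /ɲ/ — a vowel is nasalised by an immediately following nasal consonant.
The vowel /e/ is adjacent to the following nasal /ŋ/, so it acquires [+nasal] and surfaces as [ẽ].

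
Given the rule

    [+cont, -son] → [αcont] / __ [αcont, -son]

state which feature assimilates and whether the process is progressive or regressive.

regressive manner assimilation

The rule copies [cont] (continuancy) from the environment onto the target fricatives; since [±cont] encodes the stop/fricative manner contrast, the assimilating dimension is manner.
The conditioning segment sits to the right of the focus bar, meaning the trigger follows the segment that changes — regressive assimilation.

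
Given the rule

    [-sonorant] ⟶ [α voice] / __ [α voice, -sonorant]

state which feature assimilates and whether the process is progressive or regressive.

regressive voicing assimilation

The shared variable α links the value of [voice] on the target to the same value on the neighbouring segment, so voicing is the feature that assimilates.
The conditioning segment sits to the right of the focus bar, meaning the trigger follows the segment that changes — regressive assimilation.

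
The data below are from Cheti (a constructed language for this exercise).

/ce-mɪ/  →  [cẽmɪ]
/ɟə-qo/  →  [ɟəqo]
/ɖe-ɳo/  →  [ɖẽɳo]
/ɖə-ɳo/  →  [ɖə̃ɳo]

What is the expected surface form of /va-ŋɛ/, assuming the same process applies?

The data show regressive nasality assimilation (vowel nasalisation): /e/ → [ẽ] before /m/; /e/ → [ẽ] before /ɳ/; /ə/ → [ə̃] before /ɳ/ — a vowel is nasalised by an immediately following nasal consonant.
No change occurs in [ɟəqo] because the vowel at the boundary is adjacent to an oral consonant, not a nasal (/ə/ next to /q/).
/a/ sits next to the nasal /ŋ/ and is therefore nasalised to [ã].

[vãŋɛ]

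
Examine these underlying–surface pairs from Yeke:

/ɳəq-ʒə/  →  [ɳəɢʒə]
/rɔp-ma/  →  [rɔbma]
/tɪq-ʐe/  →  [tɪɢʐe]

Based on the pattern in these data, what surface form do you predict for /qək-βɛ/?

[qəgβɛ]

The data show regressive voicing assimilation: /q/ → [ɢ] before /ʒ/; /p/ → [b] before /m/; /q/ → [ɢ] before /ʐ/. In each pair only voicing changes, matching the following consonant, while place and manner stay constant.
/k/ is a voiceless velar stop. The following trigger /β/ is voiced, so /k/ must become voiced as well.
Changing only its voicing to voiced gives [g] — the voiced velar stop.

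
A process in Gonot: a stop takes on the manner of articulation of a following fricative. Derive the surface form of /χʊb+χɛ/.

[χʊβχɛ]

/b/ is a voiced bilabial stop. The following trigger /χ/ is a fricative, so /b/ must become a fricative as well.
Changing only its manner to fricative gives [β] — the voiced bilabial fricative.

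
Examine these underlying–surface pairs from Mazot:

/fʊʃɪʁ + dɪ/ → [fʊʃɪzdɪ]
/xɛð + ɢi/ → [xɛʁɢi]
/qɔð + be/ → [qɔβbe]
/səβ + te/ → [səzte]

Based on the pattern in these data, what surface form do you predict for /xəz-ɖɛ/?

[xəʐɖɛ]

The data show regressive place assimilation: /ʁ/ → [z] before /d/; /ð/ → [ʁ] before /ɢ/; /ð/ → [β] before /b/; /β/ → [z] before /t/. In each pair only place changes, matching the following consonant, while manner and voice stay constant.
The rule targets /z/ (voiced alveolar fricative), which sits before the trigger /ɖ/ (retroflex).
A voiced retroflex fricative is [ʐ], so the surface segment is [ʐ].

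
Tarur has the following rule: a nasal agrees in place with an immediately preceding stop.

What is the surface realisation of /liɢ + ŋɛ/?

[liɢɴɛ]

The rule targets /ŋ/ (voiced velar nasal), which sits after the trigger /ɢ/ (uvular).
Changing only its place to uvular gives [ɴ] — the voiced uvular nasal.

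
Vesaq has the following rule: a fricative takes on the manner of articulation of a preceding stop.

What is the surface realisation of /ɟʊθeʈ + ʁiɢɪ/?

[ɟʊθeʈɢiɢɪ]

The rule targets /ʁ/ (voiced uvular fricative), which sits after the trigger /ʈ/ (stop).
The voiced uvular stop is [ɢ], so /ʁ/ → [ɢ].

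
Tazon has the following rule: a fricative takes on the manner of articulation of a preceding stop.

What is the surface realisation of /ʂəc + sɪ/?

[ʂəctɪ]

The rule targets /s/ (voiceless alveolar fricative), which sits after the trigger /c/ (stop).
The voiceless alveolar stop is [t], so /s/ → [t].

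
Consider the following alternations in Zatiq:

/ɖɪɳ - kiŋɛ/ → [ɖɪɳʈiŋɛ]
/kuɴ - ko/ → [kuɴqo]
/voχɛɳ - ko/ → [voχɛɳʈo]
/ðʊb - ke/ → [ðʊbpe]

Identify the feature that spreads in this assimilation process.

place

Underlying /k/ is realised as [ʈ] next to /ɳ/; /ɳ/ itself does not change.
/k/ is velar while /ɳ/ is retroflex; the output [ʈ] is retroflex, matching the trigger — so the feature that spreads is place.
The other alternating forms pattern the same way: /k/ → [q] after /ɴ/ (velar → uvular, matching uvular); /k/ → [p] after /b/ (velar → bilabial, matching bilabial) — only place changes, and always toward the preceding segment.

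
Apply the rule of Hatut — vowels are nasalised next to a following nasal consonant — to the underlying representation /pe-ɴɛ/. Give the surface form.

[pẽɴɛ]

The vowel /e/ is adjacent to the following nasal /ɴ/, so it acquires [+nasal] and surfaces as [ẽ].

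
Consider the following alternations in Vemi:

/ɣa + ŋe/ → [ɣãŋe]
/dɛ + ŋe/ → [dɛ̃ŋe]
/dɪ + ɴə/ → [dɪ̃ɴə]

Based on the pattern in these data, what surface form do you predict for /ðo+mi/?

[ðõmi]

The data show regressive nasality assimilation (vowel nasalisation): /a/ → [ã] before /ŋ/; /ɛ/ → [ɛ̃] before /ŋ/; /ɪ/ → [ɪ̃] before /ɴ/ — a vowel is nasalised by an immediately following nasal consonant.
/o/ sits next to the nasal /m/ and is therefore nasalised to [õ].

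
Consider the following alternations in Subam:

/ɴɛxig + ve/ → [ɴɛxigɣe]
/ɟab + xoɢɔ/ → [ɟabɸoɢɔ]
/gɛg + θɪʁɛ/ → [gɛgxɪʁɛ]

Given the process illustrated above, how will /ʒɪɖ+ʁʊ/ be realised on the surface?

The data show progressive place assimilation: /v/ → [ɣ] after /g/; /x/ → [ɸ] after /b/; /θ/ → [x] after /g/. In each pair only place changes, matching the preceding consonant, while manner and voice stay constant.
The rule targets /ʁ/ (voiced uvular fricative), which sits after the trigger /ɖ/ (retroflex).
The voiced retroflex fricative is [ʐ], so /ʁ/ → [ʐ].

[ʒɪɖʐʊ]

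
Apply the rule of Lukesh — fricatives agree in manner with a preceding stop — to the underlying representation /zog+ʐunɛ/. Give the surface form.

[zogɖunɛ]

/ʐ/ is a voiced retroflex fricative. The preceding trigger /g/ is a stop, so /ʐ/ must become a stop as well.
Changing only its manner to stop gives [ɖ] — the voiced retroflex stop.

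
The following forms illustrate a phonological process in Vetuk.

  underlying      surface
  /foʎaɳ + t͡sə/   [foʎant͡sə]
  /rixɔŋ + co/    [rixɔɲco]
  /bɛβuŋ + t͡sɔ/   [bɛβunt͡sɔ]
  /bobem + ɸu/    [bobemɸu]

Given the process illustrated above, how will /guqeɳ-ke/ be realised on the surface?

The data show regressive place assimilation: /ɳ/ → [n] before /t͡s/; /ŋ/ → [ɲ] before /c/; /ŋ/ → [n] before /t͡s/. In each pair only place changes, matching the following consonant, while manner and voice stay constant.
No alternation appears in [bobemɸu]: there the adjacent consonants already agree in place (/m/ and /ɸ/ are both bilabial), so this form is consistent with the same rule.
The rule targets /ɳ/ (voiced retroflex nasal), which sits before the trigger /k/ (velar).
Changing only its place to velar gives [ŋ] — the voiced velar nasal.

[guqeŋke]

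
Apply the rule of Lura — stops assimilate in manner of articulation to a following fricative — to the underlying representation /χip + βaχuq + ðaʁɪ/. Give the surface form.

The rule targets /p/ (voiceless bilabial stop), which sits before the trigger /β/ (fricative).
The voiceless bilabial fricative is [ɸ], so /p/ → [ɸ].
At the second juncture, /q/ likewise becomes [χ] adjacent to /ð/.

[χiɸβaχuχðaʁɪ]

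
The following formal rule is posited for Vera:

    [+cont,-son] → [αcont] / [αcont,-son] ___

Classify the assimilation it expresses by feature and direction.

The shared variable α links the value of [cont] on the target to that of the neighbouring obstruent. [cont] distinguishes stops from fricatives — a manner-of-articulation feature — so this is manner assimilation.
Since the environment is written before the underscore, the trigger precedes the target; the direction is progressive.

progressive manner assimilation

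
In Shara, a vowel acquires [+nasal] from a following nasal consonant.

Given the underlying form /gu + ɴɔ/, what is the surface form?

/u/ sits next to the nasal /ɴ/ and is therefore nasalised to [ũ].

[gũɴɔ]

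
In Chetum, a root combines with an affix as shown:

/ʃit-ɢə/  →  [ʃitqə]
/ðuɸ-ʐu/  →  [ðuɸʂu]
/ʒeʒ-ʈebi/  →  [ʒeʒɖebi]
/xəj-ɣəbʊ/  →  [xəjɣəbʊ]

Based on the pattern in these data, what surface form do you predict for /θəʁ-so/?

[θəʁzo]

The data show progressive voicing assimilation: /ɢ/ → [q] after /t/; /ʐ/ → [ʂ] after /ɸ/; /ʈ/ → [ɖ] after /ʒ/. In each pair only voicing changes, matching the preceding consonant, while place and manner stay constant.
Nothing changes in [xəjɣəbʊ]: there the adjacent consonants already agree in voicing (/ɣ/ and /j/ are both voiced), so this form is consistent with the same rule.
/s/ is a voiceless alveolar fricative. The preceding trigger /ʁ/ is voiced, so /s/ must become voiced as well.
Changing only its voicing to voiced gives [z] — the voiced alveolar fricative.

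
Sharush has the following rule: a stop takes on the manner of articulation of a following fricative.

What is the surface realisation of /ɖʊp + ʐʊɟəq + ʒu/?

/p/ is a voiceless bilabial stop. The following trigger /ʐ/ is a fricative, so /p/ must become a fricative as well.
The voiceless bilabial fricative is [ɸ], so /p/ → [ɸ].
At the second juncture, /q/ likewise becomes [χ] adjacent to /ʒ/.

[ɖʊɸʐʊɟəχʒu]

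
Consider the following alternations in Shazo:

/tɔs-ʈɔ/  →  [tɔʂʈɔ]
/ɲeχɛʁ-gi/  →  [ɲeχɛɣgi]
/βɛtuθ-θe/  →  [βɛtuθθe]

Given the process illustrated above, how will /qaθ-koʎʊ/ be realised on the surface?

[qaxkoʎʊ]

The data show regressive place assimilation: /s/ → [ʂ] before /ʈ/; /ʁ/ → [ɣ] before /g/. In each pair only place changes, matching the following consonant, while manner and voice stay constant.
No alternation appears in [βɛtuθθe]: there the adjacent consonants already agree in place (/θ/ and /θ/ are both dental), so this form is consistent with the same rule.
/θ/ is a voiceless dental fricative. The following trigger /k/ is velar, so /θ/ must become velar as well.
A voiceless velar fricative is [x], so the surface segment is [x].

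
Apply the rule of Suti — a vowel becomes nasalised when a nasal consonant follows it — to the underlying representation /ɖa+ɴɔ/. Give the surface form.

[ɖãɴɔ]

/a/ sits next to the nasal /ɴ/ and is therefore nasalised to [ã].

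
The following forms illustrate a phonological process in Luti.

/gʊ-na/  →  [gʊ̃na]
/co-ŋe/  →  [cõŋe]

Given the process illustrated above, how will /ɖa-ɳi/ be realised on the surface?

The data show regressive nasality assimilation (vowel nasalisation): /ʊ/ → [ʊ̃] before /n/; /o/ → [õ] before /ŋ/ — a vowel is nasalised by an immediately following nasal consonant.
The vowel /a/ is adjacent to the following nasal /ɳ/, so it acquires [+nasal] and surfaces as [ã].

[ɖãɳi]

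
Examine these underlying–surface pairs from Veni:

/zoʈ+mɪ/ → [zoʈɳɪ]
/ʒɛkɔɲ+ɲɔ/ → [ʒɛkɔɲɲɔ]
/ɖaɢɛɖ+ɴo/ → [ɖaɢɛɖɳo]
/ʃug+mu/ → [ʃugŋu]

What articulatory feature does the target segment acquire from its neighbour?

The segment that alternates is /m/, which surfaces as [ɳ] when adjacent to /ʈ/.
The change bilabial → retroflex matches the place of the preceding /ʈ/, identifying this as place assimilation.
The same holds elsewhere in the data: /ɴ/ → [ɳ] after /ɖ/ (uvular → retroflex, matching retroflex); /m/ → [ŋ] after /g/ (bilabial → velar, matching velar) — only place changes, and always toward the preceding segment.
No alternation appears in [ʒɛkɔɲɲɔ]: there the adjacent consonants already agree in place (/ɲ/ and /ɲ/ are both palatal), so this form is consistent with the same rule.

place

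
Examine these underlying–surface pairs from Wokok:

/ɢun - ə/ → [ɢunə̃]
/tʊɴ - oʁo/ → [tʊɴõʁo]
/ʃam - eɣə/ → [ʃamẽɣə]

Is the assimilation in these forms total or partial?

partial assimilation

The vowel /ə/ surfaces as nasalised [ə̃] next to the preceding nasal /n/ — it has acquired the [+nasal] feature of its neighbour.
Likewise in the remaining data: /o/ → [õ] after /ɴ/; /e/ → [ẽ] after /m/ — each time a vowel is nasalised next to a preceding nasal.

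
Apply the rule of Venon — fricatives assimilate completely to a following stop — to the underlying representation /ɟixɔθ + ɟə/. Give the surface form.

[ɟixɔɟɟə]

/θ/ is the segment targeted by the rule; it sits immediately before /ɟ/, so it assimilates completely and surfaces as [ɟ].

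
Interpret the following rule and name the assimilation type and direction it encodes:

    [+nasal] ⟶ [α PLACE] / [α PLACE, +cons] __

The rule copies the place features (abbreviated [PLACE]) from the environment onto the target, so the assimilating feature is place.
The conditioning segment sits to the left of the focus bar, meaning the trigger precedes the segment that changes — progressive assimilation.

progressive place assimilation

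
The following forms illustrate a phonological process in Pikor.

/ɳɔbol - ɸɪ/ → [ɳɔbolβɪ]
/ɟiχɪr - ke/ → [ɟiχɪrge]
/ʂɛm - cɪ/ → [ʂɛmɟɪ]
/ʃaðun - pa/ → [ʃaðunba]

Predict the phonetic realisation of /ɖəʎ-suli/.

[ɖəʎzuli]

The data show progressive voicing assimilation: /ɸ/ → [β] after /l/; /k/ → [g] after /r/; /c/ → [ɟ] after /m/; /p/ → [b] after /n/. In each pair only voicing changes, matching the preceding consonant, while place and manner stay constant.
/s/ is a voiceless alveolar fricative. The preceding trigger /ʎ/ is voiced, so /s/ must become voiced as well.
Changing only its voicing to voiced gives [z] — the voiced alveolar fricative.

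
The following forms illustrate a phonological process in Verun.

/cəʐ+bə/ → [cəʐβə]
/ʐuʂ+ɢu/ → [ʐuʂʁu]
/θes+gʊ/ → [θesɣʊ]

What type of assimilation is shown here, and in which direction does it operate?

progressive manner assimilation

Comparing underlying and surface forms, /b/ → [β] is the alternation; the neighbouring /ʐ/ is constant.
/b/ is a stop while /ʐ/ is a fricative; the output [β] is a fricative, matching the trigger — so the feature that spreads is manner.
Place and voice are unchanged, so the assimilation is partial, not total.
Checking the remaining alternations: /ɢ/ → [ʁ] after /ʂ/ (stop → fricative, matching a fricative); /g/ → [ɣ] after /s/ (stop → fricative, matching a fricative) — only manner changes, and always toward the preceding segment.
The trigger is the preceding segment, so the direction is progressive (perseverative).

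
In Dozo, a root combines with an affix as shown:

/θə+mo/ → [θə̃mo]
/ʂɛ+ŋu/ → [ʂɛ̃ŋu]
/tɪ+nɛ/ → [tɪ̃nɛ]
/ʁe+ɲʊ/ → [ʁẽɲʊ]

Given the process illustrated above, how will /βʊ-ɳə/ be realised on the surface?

The data show regressive nasality assimilation (vowel nasalisation): /ə/ → [ə̃] before /m/; /ɛ/ → [ɛ̃] before /ŋ/; /ɪ/ → [ɪ̃] before /n/; /e/ → [ẽ] before /ɲ/ — a vowel is nasalised by an immediately following nasal consonant.
/ʊ/ sits next to the nasal /ɳ/ and is therefore nasalised to [ʊ̃].

[βʊ̃ɳə]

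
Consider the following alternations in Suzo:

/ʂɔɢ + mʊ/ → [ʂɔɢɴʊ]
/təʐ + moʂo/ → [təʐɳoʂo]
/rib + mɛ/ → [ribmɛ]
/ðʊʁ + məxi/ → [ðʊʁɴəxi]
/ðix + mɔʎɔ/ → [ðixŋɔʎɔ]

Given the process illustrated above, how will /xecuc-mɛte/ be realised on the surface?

The data show progressive place assimilation: /m/ → [ɴ] after /ɢ/; /m/ → [ɳ] after /ʐ/; /m/ → [ɴ] after /ʁ/; /m/ → [ŋ] after /x/. In each pair only place changes, matching the preceding consonant, while manner and voice stay constant.
Nothing changes in [ribmɛ]: there the adjacent consonants already agree in place (/m/ and /b/ are both bilabial), so this form is consistent with the same rule.
/m/ is a voiced bilabial nasal. The preceding trigger /c/ is palatal, so /m/ must become palatal as well.
Changing only its place to palatal gives [ɲ] — the voiced palatal nasal.

[xecucɲɛte]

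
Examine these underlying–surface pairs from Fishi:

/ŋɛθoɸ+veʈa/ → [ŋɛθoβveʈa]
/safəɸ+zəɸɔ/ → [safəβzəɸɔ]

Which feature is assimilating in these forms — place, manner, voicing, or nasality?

The segment that alternates is /ɸ/, which surfaces as [β] when adjacent to /v/.
The change voiceless → voiced matches the voicing of the following /v/, identifying this as voicing assimilation.
The other alternating form patterns the same way: /ɸ/ → [β] before /z/ (voiceless → voiced, matching voiced) — only voicing changes, and always toward the following segment.

voicing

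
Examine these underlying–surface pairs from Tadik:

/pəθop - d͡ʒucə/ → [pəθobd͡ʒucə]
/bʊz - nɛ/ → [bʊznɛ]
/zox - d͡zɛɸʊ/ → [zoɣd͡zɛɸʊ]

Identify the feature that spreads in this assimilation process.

Underlying /p/ is realised as [b] next to /d͡ʒ/; /d͡ʒ/ itself does not change.
The change voiceless → voiced matches the voicing of the following /d͡ʒ/, identifying this as voicing assimilation.
The same holds elsewhere in the data: /x/ → [ɣ] before /d͡z/ (voiceless → voiced, matching voiced) — only voicing changes, and always toward the following segment.
No alternation appears in [bʊznɛ]: there the adjacent consonants already agree in voicing (/z/ and /n/ are both voiced), so this form is consistent with the same rule.

voicing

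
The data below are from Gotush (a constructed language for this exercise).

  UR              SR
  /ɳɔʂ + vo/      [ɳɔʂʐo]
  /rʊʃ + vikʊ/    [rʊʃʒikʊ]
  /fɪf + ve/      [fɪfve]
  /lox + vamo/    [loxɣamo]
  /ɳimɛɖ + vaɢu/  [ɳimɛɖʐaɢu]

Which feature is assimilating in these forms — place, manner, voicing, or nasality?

place

Comparing underlying and surface forms, /v/ → [ʐ] is the alternation; the neighbouring /ʂ/ is constant.
The change labiodental → retroflex matches the place of the preceding /ʂ/, identifying this as place assimilation.
The other alternating forms pattern the same way: /v/ → [ʒ] after /ʃ/ (labiodental → postalveolar, matching postalveolar); /v/ → [ɣ] after /x/ (labiodental → velar, matching velar); /v/ → [ʐ] after /ɖ/ (labiodental → retroflex, matching retroflex) — only place changes, and always toward the preceding segment.
Nothing changes in [fɪfve]: there the adjacent consonants already agree in place (/v/ and /f/ are both labiodental), so this form is consistent with the same rule.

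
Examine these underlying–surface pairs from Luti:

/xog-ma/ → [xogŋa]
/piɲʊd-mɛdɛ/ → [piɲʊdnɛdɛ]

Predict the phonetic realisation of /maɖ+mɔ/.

[maɖɳɔ]

The data show progressive place assimilation: /m/ → [ŋ] after /g/; /m/ → [n] after /d/. In each pair only place changes, matching the preceding consonant, while manner and voice stay constant.
/m/ is a voiced bilabial nasal. The preceding trigger /ɖ/ is retroflex, so /m/ must become retroflex as well.
A voiced retroflex nasal is [ɳ], so the surface segment is [ɳ].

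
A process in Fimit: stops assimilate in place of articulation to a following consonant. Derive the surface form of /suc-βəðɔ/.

/c/ is a voiceless palatal stop. The following trigger /β/ is bilabial, so /c/ must become bilabial as well.
Changing only its place to bilabial gives [p] — the voiceless bilabial stop.

[supβəðɔ]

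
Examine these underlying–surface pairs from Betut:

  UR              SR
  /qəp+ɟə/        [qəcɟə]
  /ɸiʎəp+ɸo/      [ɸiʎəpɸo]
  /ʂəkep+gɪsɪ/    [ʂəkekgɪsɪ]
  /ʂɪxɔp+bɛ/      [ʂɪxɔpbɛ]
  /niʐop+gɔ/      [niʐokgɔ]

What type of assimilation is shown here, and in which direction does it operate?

regressive place assimilation

The segment that alternates is /p/, which surfaces as [c] when adjacent to /ɟ/.
The change bilabial → palatal matches the place of the following /ɟ/, identifying this as place assimilation.
Manner and voice are unchanged, so the assimilation is partial, not total.
The same holds elsewhere in the data: /p/ → [k] before /g/ (bilabial → velar, matching velar) — only place changes, and always toward the following segment.
No alternation appears in [ɸiʎəpɸo], [ʂɪxɔpbɛ]: there the adjacent consonants already agree in place (/p/ and /ɸ/ are both bilabial; /p/ and /b/ are both bilabial), so these forms are consistent with the same rule.
Since the segment that changes precedes the conditioning segment, the assimilation is regressive.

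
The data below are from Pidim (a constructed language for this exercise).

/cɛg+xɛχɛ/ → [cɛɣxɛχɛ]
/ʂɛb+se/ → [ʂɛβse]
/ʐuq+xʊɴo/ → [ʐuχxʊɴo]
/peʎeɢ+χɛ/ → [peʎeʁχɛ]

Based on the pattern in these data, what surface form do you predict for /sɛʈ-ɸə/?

[sɛʂɸə]

The data show regressive manner assimilation: /g/ → [ɣ] before /x/; /b/ → [β] before /s/; /q/ → [χ] before /x/; /ɢ/ → [ʁ] before /χ/. In each pair only manner changes, matching the following consonant, while place and voice stay constant.
The rule targets /ʈ/ (voiceless retroflex stop), which sits before the trigger /ɸ/ (fricative).
Changing only its manner to fricative gives [ʂ] — the voiceless retroflex fricative.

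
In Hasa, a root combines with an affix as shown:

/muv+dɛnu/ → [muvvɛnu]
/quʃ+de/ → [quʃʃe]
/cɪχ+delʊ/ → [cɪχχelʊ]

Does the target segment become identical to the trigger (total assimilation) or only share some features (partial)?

Comparing underlying and surface forms, /d/ → [v] is the alternation; the neighbouring /v/ is constant.
The output [v] is identical to the trigger /v/ — every feature (place, manner, voicing) has been copied — so this is total assimilation.
The remaining alternations confirm this: /d/ → [ʃ] after /ʃ/; /d/ → [χ] after /χ/ — in each case the output is a copy of the preceding consonant.

total assimilation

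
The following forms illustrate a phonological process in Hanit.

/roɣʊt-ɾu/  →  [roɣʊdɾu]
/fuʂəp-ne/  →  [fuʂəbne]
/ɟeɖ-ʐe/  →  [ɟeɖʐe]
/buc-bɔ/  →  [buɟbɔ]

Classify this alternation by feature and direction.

regressive voicing assimilation

Underlying /t/ is realised as [d] next to /ɾ/; /ɾ/ itself does not change.
/t/ is voiceless while /ɾ/ is voiced; the output [d] is voiced, matching the trigger — so the feature that spreads is voicing.
Place and manner are unchanged, so the assimilation is partial, not total.
The same holds elsewhere in the data: /p/ → [b] before /n/ (voiceless → voiced, matching voiced); /c/ → [ɟ] before /b/ (voiceless → voiced, matching voiced) — only voicing changes, and always toward the following segment.
Nothing changes in [ɟeɖʐe]: there the adjacent consonants already agree in voicing (/ɖ/ and /ʐ/ are both voiced), so this form is consistent with the same rule.
The trigger is the following segment, so the direction is regressive (anticipatory).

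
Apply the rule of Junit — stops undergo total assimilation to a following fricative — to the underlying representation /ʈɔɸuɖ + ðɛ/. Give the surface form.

/ɖ/ is the segment targeted by the rule; it sits immediately before /ð/, so it assimilates completely and surfaces as [ð].

[ʈɔɸuððɛ]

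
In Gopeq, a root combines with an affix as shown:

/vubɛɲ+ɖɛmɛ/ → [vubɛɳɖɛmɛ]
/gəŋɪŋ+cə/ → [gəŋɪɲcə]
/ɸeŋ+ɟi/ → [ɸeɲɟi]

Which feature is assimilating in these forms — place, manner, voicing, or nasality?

place

The segment that alternates is /ɲ/, which surfaces as [ɳ] when adjacent to /ɖ/.
/ɲ/ is palatal while /ɖ/ is retroflex; the output [ɳ] is retroflex, matching the trigger — so the feature that spreads is place.
The other alternating forms pattern the same way: /ŋ/ → [ɲ] before /c/ (velar → palatal, matching palatal); /ŋ/ → [ɲ] before /ɟ/ (velar → palatal, matching palatal) — only place changes, and always toward the following segment.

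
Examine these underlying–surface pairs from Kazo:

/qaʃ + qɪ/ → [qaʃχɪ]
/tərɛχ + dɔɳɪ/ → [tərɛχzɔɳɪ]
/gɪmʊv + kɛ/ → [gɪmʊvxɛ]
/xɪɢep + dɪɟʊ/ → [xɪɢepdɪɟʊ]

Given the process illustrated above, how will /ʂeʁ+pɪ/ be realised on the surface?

[ʂeʁɸɪ]

The data show progressive manner assimilation: /q/ → [χ] after /ʃ/; /d/ → [z] after /χ/; /k/ → [x] after /v/. In each pair only manner changes, matching the preceding consonant, while place and voice stay constant.
Nothing changes in [xɪɢepdɪɟʊ]: there the adjacent consonants already agree in manner (/d/ and /p/ are both stops), so this form is consistent with the same rule.
The rule targets /p/ (voiceless bilabial stop), which sits after the trigger /ʁ/ (fricative).
The voiceless bilabial fricative is [ɸ], so /p/ → [ɸ].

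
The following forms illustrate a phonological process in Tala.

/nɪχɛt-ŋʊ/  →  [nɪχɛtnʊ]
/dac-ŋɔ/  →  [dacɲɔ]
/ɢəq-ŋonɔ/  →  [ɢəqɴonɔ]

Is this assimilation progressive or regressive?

Comparing underlying and surface forms, /ŋ/ → [n] is the alternation; the neighbouring /t/ is constant.
/ŋ/ is velar while /t/ is alveolar; the output [n] is alveolar, matching the trigger — so the feature that spreads is place.
The other alternating forms pattern the same way: /ŋ/ → [ɲ] after /c/ (velar → palatal, matching palatal); /ŋ/ → [ɴ] after /q/ (velar → uvular, matching uvular) — only place changes, and always toward the preceding segment.
The trigger is the preceding segment, so the direction is progressive (perseverative).

progressive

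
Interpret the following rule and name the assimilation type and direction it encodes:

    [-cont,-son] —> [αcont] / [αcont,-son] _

The rule copies [cont] (continuancy) from the environment onto the target stops; since [±cont] encodes the stop/fricative manner contrast, the assimilating dimension is manner.
The conditioning segment sits to the left of the focus bar, meaning the trigger precedes the segment that changes — progressive assimilation.

progressive manner assimilation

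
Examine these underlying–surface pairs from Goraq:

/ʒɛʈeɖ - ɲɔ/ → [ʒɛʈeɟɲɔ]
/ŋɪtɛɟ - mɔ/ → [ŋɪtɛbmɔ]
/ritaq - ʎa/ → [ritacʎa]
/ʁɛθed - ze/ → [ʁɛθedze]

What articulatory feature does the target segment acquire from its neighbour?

place

The segment that alternates is /ɖ/, which surfaces as [ɟ] when adjacent to /ɲ/.
/ɖ/ is retroflex while /ɲ/ is palatal; the output [ɟ] is palatal, matching the trigger — so the feature that spreads is place.
The other alternating forms pattern the same way: /ɟ/ → [b] before /m/ (palatal → bilabial, matching bilabial); /q/ → [c] before /ʎ/ (uvular → palatal, matching palatal) — only place changes, and always toward the following segment.
No alternation appears in [ʁɛθedze]: there the adjacent consonants already agree in place (/d/ and /z/ are both alveolar), so this form is consistent with the same rule.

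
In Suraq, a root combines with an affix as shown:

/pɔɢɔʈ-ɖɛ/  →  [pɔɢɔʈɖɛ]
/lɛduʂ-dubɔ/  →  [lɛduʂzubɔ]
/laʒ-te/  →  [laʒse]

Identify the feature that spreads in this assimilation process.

manner

The segment that alternates is /d/, which surfaces as [z] when adjacent to /ʂ/.
The change stop → fricative matches the manner of the preceding /ʂ/, identifying this as manner assimilation.
The same holds elsewhere in the data: /t/ → [s] after /ʒ/ (stop → fricative, matching a fricative) — only manner changes, and always toward the preceding segment.
Nothing changes in [pɔɢɔʈɖɛ]: there the adjacent consonants already agree in manner (/ɖ/ and /ʈ/ are both stops), so this form is consistent with the same rule.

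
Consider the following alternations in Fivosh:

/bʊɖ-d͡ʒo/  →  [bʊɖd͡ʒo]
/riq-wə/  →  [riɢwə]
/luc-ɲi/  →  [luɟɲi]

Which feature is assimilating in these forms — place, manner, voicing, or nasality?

voicing

Comparing underlying and surface forms, /q/ → [ɢ] is the alternation; the neighbouring /w/ is constant.
The change voiceless → voiced matches the voicing of the following /w/, identifying this as voicing assimilation.
The same holds elsewhere in the data: /c/ → [ɟ] before /ɲ/ (voiceless → voiced, matching voiced) — only voicing changes, and always toward the following segment.
Nothing changes in [bʊɖd͡ʒo]: there the adjacent consonants already agree in voicing (/ɖ/ and /d͡ʒ/ are both voiced), so this form is consistent with the same rule.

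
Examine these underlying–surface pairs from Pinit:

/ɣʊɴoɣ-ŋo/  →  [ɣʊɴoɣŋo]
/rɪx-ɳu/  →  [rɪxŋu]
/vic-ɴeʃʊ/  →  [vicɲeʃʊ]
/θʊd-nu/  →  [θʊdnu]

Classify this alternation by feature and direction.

Comparing underlying and surface forms, /ɳ/ → [ŋ] is the alternation; the neighbouring /x/ is constant.
The change retroflex → velar matches the place of the preceding /x/, identifying this as place assimilation.
Manner and voice are unchanged, so the assimilation is partial, not total.
Checking the remaining alternation: /ɴ/ → [ɲ] after /c/ (uvular → palatal, matching palatal) — only place changes, and always toward the preceding segment.
Nothing changes in [ɣʊɴoɣŋo], [θʊdnu]: there the adjacent consonants already agree in place (/ŋ/ and /ɣ/ are both velar; /n/ and /d/ are both alveolar), so these forms are consistent with the same rule.
Since the segment that changes follows the conditioning segment, the assimilation is progressive.

progressive place assimilation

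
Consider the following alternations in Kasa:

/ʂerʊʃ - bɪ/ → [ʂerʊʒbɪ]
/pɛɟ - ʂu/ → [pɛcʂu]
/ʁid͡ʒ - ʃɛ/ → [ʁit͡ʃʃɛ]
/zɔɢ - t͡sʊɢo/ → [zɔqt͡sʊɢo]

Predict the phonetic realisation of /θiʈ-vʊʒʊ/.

The data show regressive voicing assimilation: /ʃ/ → [ʒ] before /b/; /ɟ/ → [c] before /ʂ/; /d͡ʒ/ → [t͡ʃ] before /ʃ/; /ɢ/ → [q] before /t͡s/. In each pair only voicing changes, matching the following consonant, while place and manner stay constant.
The rule targets /ʈ/ (voiceless retroflex stop), which sits before the trigger /v/ (voiced).
The voiced retroflex stop is [ɖ], so /ʈ/ → [ɖ].

[θiɖvʊʒʊ]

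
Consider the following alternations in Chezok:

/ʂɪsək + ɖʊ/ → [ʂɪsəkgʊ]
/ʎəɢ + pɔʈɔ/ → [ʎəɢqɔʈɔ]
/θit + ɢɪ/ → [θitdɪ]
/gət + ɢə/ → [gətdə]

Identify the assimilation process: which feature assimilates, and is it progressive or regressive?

Underlying /ɖ/ is realised as [g] next to /k/; /k/ itself does not change.
The change retroflex → velar matches the place of the preceding /k/, identifying this as place assimilation.
Manner and voice are unchanged, so the assimilation is partial, not total.
The same holds elsewhere in the data: /p/ → [q] after /ɢ/ (bilabial → uvular, matching uvular); /ɢ/ → [d] after /t/ (uvular → alveolar, matching alveolar) — only place changes, and always toward the preceding segment.
Since the segment that changes follows the conditioning segment, the assimilation is progressive.

progressive place assimilation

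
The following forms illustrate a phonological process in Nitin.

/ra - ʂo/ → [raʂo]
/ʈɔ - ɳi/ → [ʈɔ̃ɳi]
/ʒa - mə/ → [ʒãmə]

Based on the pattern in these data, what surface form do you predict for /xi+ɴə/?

The data show regressive nasality assimilation (vowel nasalisation): /ɔ/ → [ɔ̃] before /ɳ/; /a/ → [ã] before /m/ — a vowel is nasalised by an immediately following nasal consonant.
No change occurs in [raʂo] because the vowel at the boundary is adjacent to an oral consonant, not a nasal (/a/ next to /ʂ/).
/i/ sits next to the nasal /ɴ/ and is therefore nasalised to [ĩ].

[xĩɴə]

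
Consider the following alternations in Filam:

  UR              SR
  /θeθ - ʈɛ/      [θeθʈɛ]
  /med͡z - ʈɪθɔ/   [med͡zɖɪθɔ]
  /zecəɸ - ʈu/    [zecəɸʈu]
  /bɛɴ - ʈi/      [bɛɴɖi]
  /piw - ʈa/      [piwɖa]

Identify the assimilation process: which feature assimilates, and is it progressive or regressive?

progressive voicing assimilation

Underlying /ʈ/ is realised as [ɖ] next to /d͡z/; /d͡z/ itself does not change.
/ʈ/ is voiceless while /d͡z/ is voiced; the output [ɖ] is voiced, matching the trigger — so the feature that spreads is voicing.
Place and manner are unchanged, so the assimilation is partial, not total.
Checking the remaining alternations: /ʈ/ → [ɖ] after /ɴ/ (voiceless → voiced, matching voiced); /ʈ/ → [ɖ] after /w/ (voiceless → voiced, matching voiced) — only voicing changes, and always toward the preceding segment.
Nothing changes in [θeθʈɛ], [zecəɸʈu]: there the adjacent consonants already agree in voicing (/ʈ/ and /θ/ are both voiceless; /ʈ/ and /ɸ/ are both voiceless), so these forms are consistent with the same rule.
Since the segment that changes follows the conditioning segment, the assimilation is progressive.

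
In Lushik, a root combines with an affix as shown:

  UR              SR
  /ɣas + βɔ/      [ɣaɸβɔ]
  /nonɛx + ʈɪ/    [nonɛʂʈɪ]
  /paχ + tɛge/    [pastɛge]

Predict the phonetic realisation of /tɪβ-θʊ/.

The data show regressive place assimilation: /s/ → [ɸ] before /β/; /x/ → [ʂ] before /ʈ/; /χ/ → [s] before /t/. In each pair only place changes, matching the following consonant, while manner and voice stay constant.
The rule targets /β/ (voiced bilabial fricative), which sits before the trigger /θ/ (dental).
A voiced dental fricative is [ð], so the surface segment is [ð].

[tɪðθʊ]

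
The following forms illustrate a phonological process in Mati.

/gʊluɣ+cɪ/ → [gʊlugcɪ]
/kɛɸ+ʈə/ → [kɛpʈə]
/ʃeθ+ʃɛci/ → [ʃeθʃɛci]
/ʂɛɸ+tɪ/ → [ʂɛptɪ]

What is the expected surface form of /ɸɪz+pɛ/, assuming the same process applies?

[ɸɪdpɛ]

The data show regressive manner assimilation: /ɣ/ → [g] before /c/; /ɸ/ → [p] before /ʈ/; /ɸ/ → [p] before /t/. In each pair only manner changes, matching the following consonant, while place and voice stay constant.
Nothing changes in [ʃeθʃɛci]: there the adjacent consonants already agree in manner (/θ/ and /ʃ/ are both fricatives), so this form is consistent with the same rule.
/z/ is a voiced alveolar fricative. The following trigger /p/ is a stop, so /z/ must become a stop as well.
Changing only its manner to stop gives [d] — the voiced alveolar stop.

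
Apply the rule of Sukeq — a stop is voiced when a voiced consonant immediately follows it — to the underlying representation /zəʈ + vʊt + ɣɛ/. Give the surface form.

/ʈ/ is a voiceless retroflex stop. The following trigger /v/ is voiced, so /ʈ/ must become voiced as well.
A voiced retroflex stop is [ɖ], so the surface segment is [ɖ].
At the second juncture, /t/ likewise becomes [d] adjacent to /ɣ/.

[zəɖvʊdɣɛ]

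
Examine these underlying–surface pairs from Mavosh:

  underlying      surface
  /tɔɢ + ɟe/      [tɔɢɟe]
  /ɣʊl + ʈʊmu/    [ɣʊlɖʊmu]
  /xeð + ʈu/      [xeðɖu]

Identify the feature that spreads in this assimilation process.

voicing

Comparing underlying and surface forms, /ʈ/ → [ɖ] is the alternation; the neighbouring /l/ is constant.
The change voiceless → voiced matches the voicing of the preceding /l/, identifying this as voicing assimilation.
The same holds elsewhere in the data: /ʈ/ → [ɖ] after /ð/ (voiceless → voiced, matching voiced) — only voicing changes, and always toward the preceding segment.
No alternation appears in [tɔɢɟe]: there the adjacent consonants already agree in voicing (/ɟ/ and /ɢ/ are both voiced), so this form is consistent with the same rule.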